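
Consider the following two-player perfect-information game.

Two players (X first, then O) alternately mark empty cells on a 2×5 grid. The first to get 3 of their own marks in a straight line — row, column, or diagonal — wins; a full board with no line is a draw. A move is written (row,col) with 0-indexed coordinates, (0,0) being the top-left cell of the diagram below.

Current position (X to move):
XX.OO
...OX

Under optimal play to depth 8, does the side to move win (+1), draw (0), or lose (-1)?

value(XX.OO/...OX, X) = +1

[XX.OO/...OX] X move#1: (0,2):+1/XXXOO/...OX*, (1,0):-1/XX.OO/X..OX, (1,1):-1/XX.OO/.X.OX, (1,2):-1/XX.OO/..XOX
[XXXOO/...OX] end (terminal -1, O#2); searched XX.OO/...OX to 8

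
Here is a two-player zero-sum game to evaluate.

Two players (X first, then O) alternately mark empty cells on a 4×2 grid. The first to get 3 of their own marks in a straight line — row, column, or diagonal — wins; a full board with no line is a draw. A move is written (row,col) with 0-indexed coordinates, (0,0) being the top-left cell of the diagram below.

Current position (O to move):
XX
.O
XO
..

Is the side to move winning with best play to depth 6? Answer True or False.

[XX/.O/XO/..] O move#1: (1,0):+0/XX/OO/XO/.., (3,0):-1/XX/.O/XO/O., (3,1):+1/XX/.O/XO/.O*
[XX/.O/XO/.O] end (terminal -1, X#2); searched XX/.O/XO/.. to 6

O winning at [XX/.O/XO/..]: True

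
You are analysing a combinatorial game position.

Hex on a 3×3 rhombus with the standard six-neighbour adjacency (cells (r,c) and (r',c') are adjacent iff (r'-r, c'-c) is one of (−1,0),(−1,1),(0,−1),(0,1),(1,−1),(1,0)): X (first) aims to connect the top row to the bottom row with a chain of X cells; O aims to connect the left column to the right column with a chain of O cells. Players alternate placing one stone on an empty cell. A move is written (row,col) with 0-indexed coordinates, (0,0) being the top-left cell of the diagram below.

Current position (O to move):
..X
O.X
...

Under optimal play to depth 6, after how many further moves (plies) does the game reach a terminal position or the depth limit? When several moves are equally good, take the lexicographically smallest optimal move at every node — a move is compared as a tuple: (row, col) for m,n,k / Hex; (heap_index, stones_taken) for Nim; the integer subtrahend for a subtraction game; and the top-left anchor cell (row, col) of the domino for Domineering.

ply 1, O at ..X/O.X/... | (0,0)=-1→O.X/O.X/...*; (0,1)=-1→.OX/O.X/...; (1,1)=-1→..X/OOX/...; (2,0)=-1→..X/O.X/O..; (2,1)=-1→..X/O.X/.O.; (2,2)=-1→..X/O.X/..O
ply 2, X at O.X/O.X/... | (0,1)=+1→OXX/O.X/...*; (1,1)=+1→O.X/OXX/...; (2,0)=+1→O.X/O.X/X..; (2,1)=+1→O.X/O.X/.X.; (2,2)=+1→O.X/O.X/..X
ply 3, O at OXX/O.X/... | (1,1)=-1→OXX/OOX/...*; (2,0)=-1→OXX/O.X/O..; (2,1)=-1→OXX/O.X/.O.; (2,2)=-1→OXX/O.X/..O
ply 4, X at OXX/OOX/... | (2,0)=+1→OXX/OOX/X..*; (2,1)=+1→OXX/OOX/.X.; (2,2)=+1→OXX/OOX/..X
ply 5, O at OXX/OOX/X.. | (2,1)=-1→OXX/OOX/XO.*; (2,2)=-1→OXX/OOX/X.O
ply 6, X at OXX/OOX/XO. | (2,2)=+1→OXX/OOX/XOX*
ply 7: OXX/OOX/XOX is terminal -1 (O); from ..X/O.X/... depth 6

PV length from [..X/O.X/...]: 6 plies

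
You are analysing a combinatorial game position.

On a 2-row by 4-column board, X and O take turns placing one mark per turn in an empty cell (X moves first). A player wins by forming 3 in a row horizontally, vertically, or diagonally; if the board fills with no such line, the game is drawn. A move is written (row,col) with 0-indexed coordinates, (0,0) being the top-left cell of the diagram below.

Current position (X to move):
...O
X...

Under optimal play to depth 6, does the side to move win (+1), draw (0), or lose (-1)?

[...O/X...] X move#1: (0,0):+0/X..O/X...*, (0,1):+0/.X.O/X..., (0,2):+0/..XO/X..., (1,1):+0/...O/XX.., (1,2):+0/...O/X.X., (1,3):+0/...O/X..X
[X..O/X...] O move#2: (0,1):+0/XO.O/X...*, (0,2):+0/X.OO/X..., (1,1):+0/X..O/XO.., (1,2):+0/X..O/X.O., (1,3):+0/X..O/X..O
[XO.O/X...] X move#3: (0,2):+0/XOXO/X...*, (1,1):-1/XO.O/XX.., (1,2):-1/XO.O/X.X., (1,3):-1/XO.O/X..X
[XOXO/X...] O move#4: (1,1):+0/XOXO/XO..*, (1,2):+0/XOXO/X.O., (1,3):+0/XOXO/X..O
[XOXO/XO..] X move#5: (1,2):+0/XOXO/XOX.*, (1,3):+0/XOXO/XO.X
[XOXO/XOX.] O move#6: (1,3):+0/XOXO/XOXO*
[XOXO/XOXO] end (terminal +0, X#7); searched ...O/X... to 6

value(...O/X..., X) = 0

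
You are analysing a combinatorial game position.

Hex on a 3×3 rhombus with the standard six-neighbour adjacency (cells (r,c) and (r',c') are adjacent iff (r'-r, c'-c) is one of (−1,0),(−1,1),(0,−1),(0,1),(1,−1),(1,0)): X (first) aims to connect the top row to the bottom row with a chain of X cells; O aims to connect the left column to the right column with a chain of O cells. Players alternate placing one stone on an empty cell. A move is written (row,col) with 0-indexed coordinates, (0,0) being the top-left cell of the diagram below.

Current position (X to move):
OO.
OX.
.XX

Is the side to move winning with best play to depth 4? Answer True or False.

[OO./OX./.XX] X move#1: (0,2):+1/OOX/OX./.XX*, (1,2):-1/OO./OXX/.XX, (2,0):-1/OO./OX./XXX
[OOX/OX./.XX] end (terminal -1, O#2); searched OO./OX./.XX to 4

X winning at [OO./OX./.XX]: True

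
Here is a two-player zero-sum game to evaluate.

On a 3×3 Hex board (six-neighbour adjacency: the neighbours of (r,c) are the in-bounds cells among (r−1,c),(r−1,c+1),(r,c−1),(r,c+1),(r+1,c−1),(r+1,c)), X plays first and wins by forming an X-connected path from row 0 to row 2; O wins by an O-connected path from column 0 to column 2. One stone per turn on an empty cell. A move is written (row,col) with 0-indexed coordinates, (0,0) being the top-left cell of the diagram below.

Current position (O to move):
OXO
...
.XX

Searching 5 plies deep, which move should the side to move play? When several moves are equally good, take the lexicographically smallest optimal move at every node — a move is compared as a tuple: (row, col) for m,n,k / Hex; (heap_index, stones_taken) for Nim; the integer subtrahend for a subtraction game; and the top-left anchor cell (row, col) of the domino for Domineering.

[OXO/.../.XX] O move#1: (1,0):-1/OXO/O../.XX, (1,1):+1/OXO/.O./.XX*, (1,2):-1/OXO/..O/.XX, (2,0):-1/OXO/.../OXX
[OXO/.O./.XX] X move#2: (1,0):-1/OXO/XO./.XX*, (1,2):-1/OXO/.OX/.XX, (2,0):-1/OXO/.O./XXX
[OXO/XO./.XX] O move#3: (1,2):-1/OXO/XOO/.XX, (2,0):+1/OXO/XO./OXX*
[OXO/XO./OXX] end (terminal -1, X#4); searched OXO/.../.XX to 5

O's best at [OXO/.../.XX]: (1,1)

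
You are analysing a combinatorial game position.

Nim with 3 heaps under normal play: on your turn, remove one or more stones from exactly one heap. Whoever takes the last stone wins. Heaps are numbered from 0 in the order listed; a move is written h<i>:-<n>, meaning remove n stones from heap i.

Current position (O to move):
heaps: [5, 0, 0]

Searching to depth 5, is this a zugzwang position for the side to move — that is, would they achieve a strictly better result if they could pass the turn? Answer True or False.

[(5,0,0)] O move#1: h0:-1:-1/(4,0,0), h0:-2:-1/(3,0,0), h0:-3:-1/(2,0,0), h0:-4:-1/(1,0,0), h0:-5:+1/(0,0,0)*
[(0,0,0)] end (terminal -1, X#2); searched (5,0,0) to 5
suppose O passes — search the same position with X to move:
pass> [(5,0,0)] X move#1: h0:-1:-1/(4,0,0), h0:-2:-1/(3,0,0), h0:-3:-1/(2,0,0), h0:-4:-1/(1,0,0), h0:-5:+1/(0,0,0)*
pass> [(0,0,0)] end (terminal -1, O#2); searched (5,0,0) to 5
for O: play +1, pass -1

zugzwang((5,0,0), O) = False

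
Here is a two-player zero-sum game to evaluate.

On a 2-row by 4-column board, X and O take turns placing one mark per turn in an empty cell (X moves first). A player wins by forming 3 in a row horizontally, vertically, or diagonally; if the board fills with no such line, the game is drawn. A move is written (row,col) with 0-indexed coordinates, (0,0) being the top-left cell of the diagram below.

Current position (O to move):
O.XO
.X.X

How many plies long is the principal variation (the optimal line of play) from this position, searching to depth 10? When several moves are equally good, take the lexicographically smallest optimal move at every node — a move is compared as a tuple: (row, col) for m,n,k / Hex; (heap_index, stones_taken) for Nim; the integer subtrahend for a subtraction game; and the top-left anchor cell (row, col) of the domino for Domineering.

PV length from [O.XO/.X.X]: 3 plies

[O.XO/.X.X] O move#1: (0,1):-1/OOXO/.X.X, (1,0):-1/O.XO/OX.X, (1,2):+0/O.XO/.XOX*
[O.XO/.XOX] X move#2: (0,1):+0/OXXO/.XOX*, (1,0):+0/O.XO/XXOX
[OXXO/.XOX] O move#3: (1,0):+0/OXXO/OXOX*
[OXXO/OXOX] end (terminal +0, X#4); searched O.XO/.X.X to 10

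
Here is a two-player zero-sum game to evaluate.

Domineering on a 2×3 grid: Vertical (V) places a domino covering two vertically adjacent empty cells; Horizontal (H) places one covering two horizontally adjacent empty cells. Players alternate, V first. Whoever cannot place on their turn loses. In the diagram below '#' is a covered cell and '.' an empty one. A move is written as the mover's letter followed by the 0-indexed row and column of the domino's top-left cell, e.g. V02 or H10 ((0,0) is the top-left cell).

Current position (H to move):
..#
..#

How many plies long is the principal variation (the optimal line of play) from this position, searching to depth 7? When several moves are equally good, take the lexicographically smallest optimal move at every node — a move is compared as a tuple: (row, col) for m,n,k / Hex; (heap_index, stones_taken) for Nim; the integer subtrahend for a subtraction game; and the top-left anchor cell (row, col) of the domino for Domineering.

ply 1, H at ..#/..# | H00=+1→###/..#*; H10=+1→..#/###
ply 2: ###/..# is terminal -1 (V); from ..#/..# depth 7

PV length from [..#/..#]: 1 ply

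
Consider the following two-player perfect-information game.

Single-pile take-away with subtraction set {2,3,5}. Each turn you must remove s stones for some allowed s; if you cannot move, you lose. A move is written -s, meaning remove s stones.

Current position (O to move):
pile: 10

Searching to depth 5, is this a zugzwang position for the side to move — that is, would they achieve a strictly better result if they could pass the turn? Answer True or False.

p1 O@[10]: -2[8]+1* -3[7]+1 -5[5]-1
p2 X@[8]: -2[6]-1* -3[5]-1 -5[3]-1
p3 O@[6]: -2[4]-1 -3[3]-1 -5[1]+1*
p4 X@[1] terminal -1; root [10] d5
if O skipped the turn, X would face:
~ p1 X@[10]: -2[8]+1* -3[7]+1 -5[5]-1
~ p2 O@[8]: -2[6]-1* -3[5]-1 -5[3]-1
~ p3 X@[6]: -2[4]-1 -3[3]-1 -5[1]+1*
~ p4 O@[1] terminal -1; root [10] d5
compare (O): move=+1 vs pass=-1

zugzwang(10, O) = False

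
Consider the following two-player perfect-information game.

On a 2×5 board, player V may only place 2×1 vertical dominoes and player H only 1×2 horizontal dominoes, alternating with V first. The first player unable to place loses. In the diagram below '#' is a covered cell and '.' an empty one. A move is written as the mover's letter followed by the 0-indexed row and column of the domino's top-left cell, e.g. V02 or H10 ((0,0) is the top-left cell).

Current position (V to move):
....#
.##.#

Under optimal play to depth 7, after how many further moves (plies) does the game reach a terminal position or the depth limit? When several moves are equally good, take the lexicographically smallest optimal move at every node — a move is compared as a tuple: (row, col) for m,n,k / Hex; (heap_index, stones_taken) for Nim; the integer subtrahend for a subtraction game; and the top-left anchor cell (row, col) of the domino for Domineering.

PV length from [....#/.##.#]: 2 plies

ply 1, V at ....#/.##.# | V00=-1→#...#/###.#*; V03=-1→...##/.####
ply 2, H at #...#/###.# | H01=-1→###.#/###.#; H02=+1→#.###/###.#*
ply 3: #.###/###.# is terminal -1 (V); from ....#/.##.# depth 7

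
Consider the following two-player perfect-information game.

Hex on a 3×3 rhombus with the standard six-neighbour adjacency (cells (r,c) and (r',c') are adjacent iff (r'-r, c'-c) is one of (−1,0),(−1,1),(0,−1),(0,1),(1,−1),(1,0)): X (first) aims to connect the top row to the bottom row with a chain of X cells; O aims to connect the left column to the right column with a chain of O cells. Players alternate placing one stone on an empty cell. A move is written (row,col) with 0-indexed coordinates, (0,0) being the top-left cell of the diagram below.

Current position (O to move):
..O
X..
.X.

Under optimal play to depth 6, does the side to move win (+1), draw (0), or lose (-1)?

[..O/X../.X.] O move#1: (0,0):-1/O.O/X../.X.*, (0,1):-1/.OO/X../.X., (1,1):-1/..O/XO./.X., (1,2):-1/..O/X.O/.X., (2,0):-1/..O/X../OX., (2,2):-1/..O/X../.XO
[O.O/X../.X.] X move#2: (0,1):+1/OXO/X../.X.*, (1,1):-1/O.O/XX./.X., (1,2):-1/O.O/X.X/.X., (2,0):-1/O.O/X../XX., (2,2):-1/O.O/X../.XX
[OXO/X../.X.] O move#3: (1,1):-1/OXO/XO./.X.*, (1,2):-1/OXO/X.O/.X., (2,0):-1/OXO/X../OX., (2,2):-1/OXO/X../.XO
[OXO/XO./.X.] X move#4: (1,2):-1/OXO/XOX/.X., (2,0):+1/OXO/XO./XX.*, (2,2):-1/OXO/XO./.XX
[OXO/XO./XX.] end (terminal -1, O#5); searched ..O/X../.X. to 6

value(..O/X../.X., O) = -1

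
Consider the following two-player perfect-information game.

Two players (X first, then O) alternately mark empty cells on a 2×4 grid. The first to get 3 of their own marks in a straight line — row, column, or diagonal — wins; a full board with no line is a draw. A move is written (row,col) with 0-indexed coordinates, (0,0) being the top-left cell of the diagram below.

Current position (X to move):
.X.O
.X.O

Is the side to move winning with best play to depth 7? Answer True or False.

[.X.O/.X.O] X move#1: (0,0):+0/XX.O/.X.O*, (0,2):+0/.XXO/.X.O, (1,0):+0/.X.O/XX.O, (1,2):+0/.X.O/.XXO
[XX.O/.X.O] O move#2: (0,2):+0/XXOO/.X.O*, (1,0):-1/XX.O/OX.O, (1,2):-1/XX.O/.XOO
[XXOO/.X.O] X move#3: (1,0):+0/XXOO/XX.O*, (1,2):+0/XXOO/.XXO
[XXOO/XX.O] O move#4: (1,2):+0/XXOO/XXOO*
[XXOO/XXOO] end (terminal +0, X#5); searched .X.O/.X.O to 7

X winning at [.X.O/.X.O]: False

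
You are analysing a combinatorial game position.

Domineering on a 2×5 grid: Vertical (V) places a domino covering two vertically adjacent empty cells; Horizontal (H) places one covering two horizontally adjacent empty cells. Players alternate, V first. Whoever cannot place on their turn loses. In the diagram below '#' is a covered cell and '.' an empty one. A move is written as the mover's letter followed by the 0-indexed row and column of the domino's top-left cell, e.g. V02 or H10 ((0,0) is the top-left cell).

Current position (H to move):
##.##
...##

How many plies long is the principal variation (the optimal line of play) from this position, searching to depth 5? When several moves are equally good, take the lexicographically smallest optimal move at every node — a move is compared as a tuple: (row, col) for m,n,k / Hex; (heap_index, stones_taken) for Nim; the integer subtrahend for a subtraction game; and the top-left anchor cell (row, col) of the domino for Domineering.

p1 H@[##.##/...##]: H10[##.##/##.##]-1 H11[##.##/.####]+1*
p2 V@[##.##/.####] terminal -1; root [##.##/...##] d5

PV length from [##.##/...##]: 1 ply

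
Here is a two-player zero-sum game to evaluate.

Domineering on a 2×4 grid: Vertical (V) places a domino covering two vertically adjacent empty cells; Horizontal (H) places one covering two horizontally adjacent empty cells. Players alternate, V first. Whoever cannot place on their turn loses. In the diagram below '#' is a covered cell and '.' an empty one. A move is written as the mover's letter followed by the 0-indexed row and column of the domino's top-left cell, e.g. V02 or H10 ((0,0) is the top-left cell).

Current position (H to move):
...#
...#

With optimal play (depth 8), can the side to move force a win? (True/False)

ply 1, H at ...#/...# | H00=+1→##.#/...#*; H01=+1→.###/...#; H10=+1→...#/##.#; H11=+1→...#/.###
ply 2, V at ##.#/...# | V02=-1→####/..##*
ply 3, H at ####/..## | H10=+1→####/####*
ply 4: ####/#### is terminal -1 (V); from ...#/...# depth 8

H winning at [...#/...#]: True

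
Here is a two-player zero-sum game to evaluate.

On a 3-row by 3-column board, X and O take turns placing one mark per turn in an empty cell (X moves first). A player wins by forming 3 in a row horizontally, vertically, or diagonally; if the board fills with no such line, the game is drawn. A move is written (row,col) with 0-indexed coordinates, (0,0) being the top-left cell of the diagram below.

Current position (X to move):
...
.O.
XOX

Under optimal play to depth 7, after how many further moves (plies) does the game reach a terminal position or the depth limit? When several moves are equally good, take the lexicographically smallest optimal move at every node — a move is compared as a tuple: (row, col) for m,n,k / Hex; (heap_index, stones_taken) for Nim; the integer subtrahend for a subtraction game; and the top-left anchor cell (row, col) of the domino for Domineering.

PV length from [.../.O./XOX]: 5 plies

ply 1, X at .../.O./XOX | (0,0)=-1→X../.O./XOX; (0,1)=+0→.X./.O./XOX*; (0,2)=-1→..X/.O./XOX; (1,0)=-1→.../XO./XOX; (1,2)=-1→.../.OX/XOX
ply 2, O at .X./.O./XOX | (0,0)=+0→OX./.O./XOX*; (0,2)=+0→.XO/.O./XOX; (1,0)=+0→.X./OO./XOX; (1,2)=+0→.X./.OO/XOX
ply 3, X at OX./.O./XOX | (0,2)=+0→OXX/.O./XOX*; (1,0)=+0→OX./XO./XOX; (1,2)=+0→OX./.OX/XOX
ply 4, O at OXX/.O./XOX | (1,0)=-1→OXX/OO./XOX; (1,2)=+0→OXX/.OO/XOX*
ply 5, X at OXX/.OO/XOX | (1,0)=+0→OXX/XOO/XOX*
ply 6: OXX/XOO/XOX is terminal +0 (O); from .../.O./XOX depth 7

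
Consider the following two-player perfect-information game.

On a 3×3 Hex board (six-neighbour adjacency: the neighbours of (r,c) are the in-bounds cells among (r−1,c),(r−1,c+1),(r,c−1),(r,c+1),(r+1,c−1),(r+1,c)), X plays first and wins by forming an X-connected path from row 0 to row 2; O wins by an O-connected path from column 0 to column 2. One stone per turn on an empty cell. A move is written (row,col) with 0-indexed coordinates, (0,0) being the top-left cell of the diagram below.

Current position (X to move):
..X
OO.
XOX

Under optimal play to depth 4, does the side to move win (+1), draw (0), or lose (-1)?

[..X/OO./XOX] X move#1: (0,0):-1/X.X/OO./XOX, (0,1):-1/.XX/OO./XOX, (1,2):+1/..X/OOX/XOX*
[..X/OOX/XOX] end (terminal -1, O#2); searched ..X/OO./XOX to 4

value(..X/OO./XOX, X) = +1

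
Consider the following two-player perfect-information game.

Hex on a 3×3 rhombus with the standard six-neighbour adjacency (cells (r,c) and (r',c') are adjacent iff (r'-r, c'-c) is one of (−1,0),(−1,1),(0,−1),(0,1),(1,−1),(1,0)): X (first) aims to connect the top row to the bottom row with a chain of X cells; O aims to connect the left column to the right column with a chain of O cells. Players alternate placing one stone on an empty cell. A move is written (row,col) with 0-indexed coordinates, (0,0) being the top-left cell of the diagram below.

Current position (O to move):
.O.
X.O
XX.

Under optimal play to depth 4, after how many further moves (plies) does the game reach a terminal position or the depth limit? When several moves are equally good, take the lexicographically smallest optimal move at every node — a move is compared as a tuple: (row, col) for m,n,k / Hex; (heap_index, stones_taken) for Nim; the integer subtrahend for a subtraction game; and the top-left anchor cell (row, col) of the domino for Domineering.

p1 O@[.O./X.O/XX.]: (0,0)[OO./X.O/XX.]+1* (0,2)[.OO/X.O/XX.]-1 (1,1)[.O./XOO/XX.]-1 (2,2)[.O./X.O/XXO]-1
p2 X@[OO./X.O/XX.]: (0,2)[OOX/X.O/XX.]-1* (1,1)[OO./XXO/XX.]-1 (2,2)[OO./X.O/XXX]-1
p3 O@[OOX/X.O/XX.]: (1,1)[OOX/XOO/XX.]+1* (2,2)[OOX/X.O/XXO]-1
p4 X@[OOX/XOO/XX.] terminal -1; root [.O./X.O/XX.] d4

PV length from [.O./X.O/XX.]: 3 plies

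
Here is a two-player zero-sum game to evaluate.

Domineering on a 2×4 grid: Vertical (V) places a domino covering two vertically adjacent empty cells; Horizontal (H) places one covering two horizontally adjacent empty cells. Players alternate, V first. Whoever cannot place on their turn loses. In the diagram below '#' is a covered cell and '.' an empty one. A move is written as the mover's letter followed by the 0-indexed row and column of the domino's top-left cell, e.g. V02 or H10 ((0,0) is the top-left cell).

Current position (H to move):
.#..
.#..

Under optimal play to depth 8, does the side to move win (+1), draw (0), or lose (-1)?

value(.#../.#.., H) = +1

ply 1, H at .#../.#.. | H02=+1→.###/.#..*; H12=+1→.#../.###
ply 2, V at .###/.#.. | V00=-1→####/##..*
ply 3, H at ####/##.. | H12=+1→####/####*
ply 4: ####/#### is terminal -1 (V); from .#../.#.. depth 8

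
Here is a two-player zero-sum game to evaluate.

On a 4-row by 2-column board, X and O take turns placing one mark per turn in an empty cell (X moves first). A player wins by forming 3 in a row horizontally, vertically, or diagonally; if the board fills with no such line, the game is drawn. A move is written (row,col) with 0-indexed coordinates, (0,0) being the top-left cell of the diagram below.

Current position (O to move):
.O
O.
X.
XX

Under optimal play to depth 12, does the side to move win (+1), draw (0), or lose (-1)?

value(.O/O./X./XX, O) = 0

p1 O@[.O/O./X./XX]: (0,0)[OO/O./X./XX]+0* (1,1)[.O/OO/X./XX]+0 (2,1)[.O/O./XO/XX]+0
p2 X@[OO/O./X./XX]: (1,1)[OO/OX/X./XX]+0* (2,1)[OO/O./XX/XX]+0
p3 O@[OO/OX/X./XX]: (2,1)[OO/OX/XO/XX]+0*
p4 X@[OO/OX/XO/XX] terminal +0; root [.O/O./X./XX] d12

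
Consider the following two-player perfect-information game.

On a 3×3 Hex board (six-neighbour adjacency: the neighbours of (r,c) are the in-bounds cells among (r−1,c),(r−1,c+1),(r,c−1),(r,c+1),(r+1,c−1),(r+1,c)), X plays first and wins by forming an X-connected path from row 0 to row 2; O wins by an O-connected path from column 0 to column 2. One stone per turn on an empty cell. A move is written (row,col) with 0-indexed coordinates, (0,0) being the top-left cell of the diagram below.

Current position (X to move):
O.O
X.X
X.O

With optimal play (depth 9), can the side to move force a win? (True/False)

X winning at [O.O/X.X/X.O]: True

[O.O/X.X/X.O] X move#1: (0,1):+1/OXO/X.X/X.O*, (1,1):-1/O.O/XXX/X.O, (2,1):-1/O.O/X.X/XXO
[OXO/X.X/X.O] end (terminal -1, O#2); searched O.O/X.X/X.O to 9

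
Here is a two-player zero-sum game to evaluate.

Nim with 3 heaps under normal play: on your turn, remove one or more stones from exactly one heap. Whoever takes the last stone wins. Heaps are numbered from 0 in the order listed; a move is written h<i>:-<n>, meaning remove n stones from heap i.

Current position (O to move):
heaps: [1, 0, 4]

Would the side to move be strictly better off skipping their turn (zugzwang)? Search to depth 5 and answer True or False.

zugzwang((1,0,4), O) = False

p1 O@[(1,0,4)]: h0:-1[(0,0,4)]-1 h2:-1[(1,0,3)]-1 h2:-2[(1,0,2)]-1 h2:-3[(1,0,1)]+1* h2:-4[(1,0,0)]-1
p2 X@[(1,0,1)]: h0:-1[(0,0,1)]-1* h2:-1[(1,0,0)]-1
p3 O@[(0,0,1)]: h2:-1[(0,0,0)]+1*
p4 X@[(0,0,0)] terminal -1; root [(1,0,4)] d5
pass branch (X moves first from the same position):
  | p1 X@[(1,0,4)]: h0:-1[(0,0,4)]-1 h2:-1[(1,0,3)]-1 h2:-2[(1,0,2)]-1 h2:-3[(1,0,1)]+1* h2:-4[(1,0,0)]-1
  | p2 O@[(1,0,1)]: h0:-1[(0,0,1)]-1* h2:-1[(1,0,0)]-1
  | p3 X@[(0,0,1)]: h2:-1[(0,0,0)]+1*
  | p4 O@[(0,0,0)] terminal -1; root [(1,0,4)] d5
O moving scores +1; O passing scores -1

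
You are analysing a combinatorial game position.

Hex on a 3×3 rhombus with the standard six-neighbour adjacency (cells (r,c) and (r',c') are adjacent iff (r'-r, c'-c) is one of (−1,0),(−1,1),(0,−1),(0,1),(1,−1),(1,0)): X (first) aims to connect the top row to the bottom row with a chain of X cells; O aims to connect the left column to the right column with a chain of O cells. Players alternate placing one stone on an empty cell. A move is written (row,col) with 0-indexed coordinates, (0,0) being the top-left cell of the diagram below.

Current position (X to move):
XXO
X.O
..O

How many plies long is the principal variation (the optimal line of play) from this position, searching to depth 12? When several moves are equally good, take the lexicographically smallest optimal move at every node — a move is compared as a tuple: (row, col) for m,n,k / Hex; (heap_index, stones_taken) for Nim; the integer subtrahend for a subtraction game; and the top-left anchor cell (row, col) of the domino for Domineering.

ply 1, X at XXO/X.O/..O | (1,1)=+1→XXO/XXO/..O*; (2,0)=+1→XXO/X.O/X.O; (2,1)=+1→XXO/X.O/.XO
ply 2, O at XXO/XXO/..O | (2,0)=-1→XXO/XXO/O.O*; (2,1)=-1→XXO/XXO/.OO
ply 3, X at XXO/XXO/O.O | (2,1)=+1→XXO/XXO/OXO*
ply 4: XXO/XXO/OXO is terminal -1 (O); from XXO/X.O/..O depth 12

PV length from [XXO/X.O/..O]: 3 plies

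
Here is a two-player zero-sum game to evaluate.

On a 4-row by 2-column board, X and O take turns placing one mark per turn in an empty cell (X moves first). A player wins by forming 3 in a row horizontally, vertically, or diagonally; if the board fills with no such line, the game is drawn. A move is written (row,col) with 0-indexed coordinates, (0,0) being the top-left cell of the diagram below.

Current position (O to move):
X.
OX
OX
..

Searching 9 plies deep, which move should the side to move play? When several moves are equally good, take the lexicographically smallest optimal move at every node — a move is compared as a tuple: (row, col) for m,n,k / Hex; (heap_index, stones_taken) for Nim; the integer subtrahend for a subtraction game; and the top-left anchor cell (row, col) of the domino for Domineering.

[X./OX/OX/..] O move#1: (0,1):-1/XO/OX/OX/.., (3,0):+1/X./OX/OX/O.*, (3,1):-1/X./OX/OX/.O
[X./OX/OX/O.] end (terminal -1, X#2); searched X./OX/OX/.. to 9

O's best at [X./OX/OX/..]: (3,0)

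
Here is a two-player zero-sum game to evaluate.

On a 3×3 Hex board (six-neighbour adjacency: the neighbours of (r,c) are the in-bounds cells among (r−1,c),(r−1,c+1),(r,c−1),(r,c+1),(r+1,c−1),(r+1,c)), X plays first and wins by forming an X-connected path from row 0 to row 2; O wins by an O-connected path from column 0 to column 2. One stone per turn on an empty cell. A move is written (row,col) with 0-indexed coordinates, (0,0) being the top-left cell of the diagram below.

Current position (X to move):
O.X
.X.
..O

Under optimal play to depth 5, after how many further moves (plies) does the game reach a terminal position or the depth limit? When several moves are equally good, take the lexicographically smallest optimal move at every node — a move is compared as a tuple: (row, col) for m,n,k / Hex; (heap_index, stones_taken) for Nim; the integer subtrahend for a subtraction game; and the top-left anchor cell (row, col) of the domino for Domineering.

PV length from [O.X/.X./..O]: 5 plies

p1 X@[O.X/.X./..O]: (0,1)[OXX/.X./..O]+1* (1,0)[O.X/XX./..O]+1 (1,2)[O.X/.XX/..O]+1 (2,0)[O.X/.X./X.O]+1 (2,1)[O.X/.X./.XO]+1
p2 O@[OXX/.X./..O]: (1,0)[OXX/OX./..O]-1* (1,2)[OXX/.XO/..O]-1 (2,0)[OXX/.X./O.O]-1 (2,1)[OXX/.X./.OO]-1
p3 X@[OXX/OX./..O]: (1,2)[OXX/OXX/..O]+1* (2,0)[OXX/OX./X.O]+1 (2,1)[OXX/OX./.XO]+1
p4 O@[OXX/OXX/..O]: (2,0)[OXX/OXX/O.O]-1* (2,1)[OXX/OXX/.OO]-1
p5 X@[OXX/OXX/O.O]: (2,1)[OXX/OXX/OXO]+1*
p6 O@[OXX/OXX/OXO] terminal -1; root [O.X/.X./..O] d5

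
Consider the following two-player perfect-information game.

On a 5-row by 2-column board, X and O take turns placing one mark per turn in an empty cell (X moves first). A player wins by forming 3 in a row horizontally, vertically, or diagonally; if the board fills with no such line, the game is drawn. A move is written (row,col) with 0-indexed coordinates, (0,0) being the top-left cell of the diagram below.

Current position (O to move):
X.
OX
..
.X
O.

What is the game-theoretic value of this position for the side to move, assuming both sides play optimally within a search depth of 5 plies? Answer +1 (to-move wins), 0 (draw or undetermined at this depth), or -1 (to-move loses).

value(X./OX/../.X/O., O) = 0

ply 1, O at X./OX/../.X/O. | (0,1)=-1→XO/OX/../.X/O.; (2,0)=-1→X./OX/O./.X/O.; (2,1)=+0→X./OX/.O/.X/O.*; (3,0)=-1→X./OX/../OX/O.; (4,1)=-1→X./OX/../.X/OO
ply 2, X at X./OX/.O/.X/O. | (0,1)=+0→XX/OX/.O/.X/O.*; (2,0)=+0→X./OX/XO/.X/O.; (3,0)=+0→X./OX/.O/XX/O.; (4,1)=+0→X./OX/.O/.X/OX
ply 3, O at XX/OX/.O/.X/O. | (2,0)=+0→XX/OX/OO/.X/O.*; (3,0)=+0→XX/OX/.O/OX/O.; (4,1)=+0→XX/OX/.O/.X/OO
ply 4, X at XX/OX/OO/.X/O. | (3,0)=+0→XX/OX/OO/XX/O.*; (4,1)=-1→XX/OX/OO/.X/OX
ply 5, O at XX/OX/OO/XX/O. | (4,1)=+0→XX/OX/OO/XX/OO*
ply 6: XX/OX/OO/XX/OO is terminal +0 (X); from X./OX/../.X/O. depth 5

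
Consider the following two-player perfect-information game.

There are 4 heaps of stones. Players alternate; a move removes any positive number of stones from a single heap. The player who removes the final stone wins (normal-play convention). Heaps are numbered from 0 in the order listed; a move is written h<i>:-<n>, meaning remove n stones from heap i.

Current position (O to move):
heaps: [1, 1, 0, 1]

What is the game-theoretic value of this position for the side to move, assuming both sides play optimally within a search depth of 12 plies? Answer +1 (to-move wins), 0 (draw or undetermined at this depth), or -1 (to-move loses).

ply 1, O at (1,1,0,1) | h0:-1=+1→(0,1,0,1)*; h1:-1=+1→(1,0,0,1); h3:-1=+1→(1,1,0,0)
ply 2, X at (0,1,0,1) | h1:-1=-1→(0,0,0,1)*; h3:-1=-1→(0,1,0,0)
ply 3, O at (0,0,0,1) | h3:-1=+1→(0,0,0,0)*
ply 4: (0,0,0,0) is terminal -1 (X); from (1,1,0,1) depth 12

value((1,1,0,1), O) = +1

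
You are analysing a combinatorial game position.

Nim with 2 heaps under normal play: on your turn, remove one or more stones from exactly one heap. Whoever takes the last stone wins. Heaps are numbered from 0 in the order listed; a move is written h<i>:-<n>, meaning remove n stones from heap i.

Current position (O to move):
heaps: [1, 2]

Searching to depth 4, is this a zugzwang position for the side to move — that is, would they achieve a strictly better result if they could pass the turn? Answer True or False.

[(1,2)] O move#1: h0:-1:-1/(0,2), h1:-1:+1/(1,1)*, h1:-2:-1/(1,0)
[(1,1)] X move#2: h0:-1:-1/(0,1)*, h1:-1:-1/(1,0)
[(0,1)] O move#3: h1:-1:+1/(0,0)*
[(0,0)] end (terminal -1, X#4); searched (1,2) to 4
pass branch (X moves first from the same position):
  | [(1,2)] X move#1: h0:-1:-1/(0,2), h1:-1:+1/(1,1)*, h1:-2:-1/(1,0)
  | [(1,1)] O move#2: h0:-1:-1/(0,1)*, h1:-1:-1/(1,0)
  | [(0,1)] X move#3: h1:-1:+1/(0,0)*
  | [(0,0)] end (terminal -1, O#4); searched (1,2) to 4
O moving scores +1; O passing scores -1

zugzwang((1,2), O) = False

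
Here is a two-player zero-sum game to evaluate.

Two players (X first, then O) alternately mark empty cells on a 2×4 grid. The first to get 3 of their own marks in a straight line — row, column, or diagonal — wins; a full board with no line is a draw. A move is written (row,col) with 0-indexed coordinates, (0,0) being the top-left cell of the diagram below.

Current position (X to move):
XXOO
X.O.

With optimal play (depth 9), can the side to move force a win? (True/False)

X winning at [XXOO/X.O.]: False

ply 1, X at XXOO/X.O. | (1,1)=+0→XXOO/XXO.*; (1,3)=+0→XXOO/X.OX
ply 2, O at XXOO/XXO. | (1,3)=+0→XXOO/XXOO*
ply 3: XXOO/XXOO is terminal +0 (X); from XXOO/X.O. depth 9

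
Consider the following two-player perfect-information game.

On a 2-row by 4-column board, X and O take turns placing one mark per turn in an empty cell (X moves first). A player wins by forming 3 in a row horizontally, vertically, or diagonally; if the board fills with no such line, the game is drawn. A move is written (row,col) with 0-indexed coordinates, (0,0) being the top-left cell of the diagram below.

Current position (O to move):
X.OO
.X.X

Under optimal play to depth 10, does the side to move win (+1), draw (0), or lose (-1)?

value(X.OO/.X.X, O) = +1

ply 1, O at X.OO/.X.X | (0,1)=+1→XOOO/.X.X*; (1,0)=-1→X.OO/OX.X; (1,2)=+0→X.OO/.XOX
ply 2: XOOO/.X.X is terminal -1 (X); from X.OO/.X.X depth 10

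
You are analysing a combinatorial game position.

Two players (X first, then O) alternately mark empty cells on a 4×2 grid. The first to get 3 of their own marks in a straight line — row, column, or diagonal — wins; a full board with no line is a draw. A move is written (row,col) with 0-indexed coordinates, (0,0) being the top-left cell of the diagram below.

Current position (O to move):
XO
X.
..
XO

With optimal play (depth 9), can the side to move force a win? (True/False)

ply 1, O at XO/X./../XO | (1,1)=-1→XO/XO/../XO; (2,0)=+0→XO/X./O./XO*; (2,1)=-1→XO/X./.O/XO
ply 2, X at XO/X./O./XO | (1,1)=+0→XO/XX/O./XO*; (2,1)=+0→XO/X./OX/XO
ply 3, O at XO/XX/O./XO | (2,1)=+0→XO/XX/OO/XO*
ply 4: XO/XX/OO/XO is terminal +0 (X); from XO/X./../XO depth 9

O winning at [XO/X./../XO]: False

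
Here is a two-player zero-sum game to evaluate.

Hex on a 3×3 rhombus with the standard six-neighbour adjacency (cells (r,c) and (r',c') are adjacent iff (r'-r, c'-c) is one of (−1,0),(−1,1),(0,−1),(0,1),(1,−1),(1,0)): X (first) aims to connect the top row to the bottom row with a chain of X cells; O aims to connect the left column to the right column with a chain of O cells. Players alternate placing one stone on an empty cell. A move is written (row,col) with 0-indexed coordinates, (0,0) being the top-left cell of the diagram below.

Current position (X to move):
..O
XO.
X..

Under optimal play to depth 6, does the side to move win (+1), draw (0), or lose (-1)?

p1 X@[..O/XO./X..]: (0,0)[X.O/XO./X..]+1* (0,1)[.XO/XO./X..]+1 (1,2)[..O/XOX/X..]+1 (2,1)[..O/XO./XX.]+1 (2,2)[..O/XO./X.X]+1
p2 O@[X.O/XO./X..] terminal -1; root [..O/XO./X..] d6

value(..O/XO./X.., X) = +1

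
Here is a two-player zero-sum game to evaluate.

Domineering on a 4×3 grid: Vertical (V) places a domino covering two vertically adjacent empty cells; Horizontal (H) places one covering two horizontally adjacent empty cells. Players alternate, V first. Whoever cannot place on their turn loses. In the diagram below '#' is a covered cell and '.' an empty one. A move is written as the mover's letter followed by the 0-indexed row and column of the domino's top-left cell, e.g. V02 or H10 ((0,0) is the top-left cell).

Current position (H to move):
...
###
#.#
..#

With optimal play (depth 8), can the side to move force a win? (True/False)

H winning at [.../###/#.#/..#]: True

[.../###/#.#/..#] H move#1: H00:-1/##./###/#.#/..#, H01:-1/.##/###/#.#/..#, H30:+1/.../###/#.#/###*
[.../###/#.#/###] end (terminal -1, V#2); searched .../###/#.#/..# to 8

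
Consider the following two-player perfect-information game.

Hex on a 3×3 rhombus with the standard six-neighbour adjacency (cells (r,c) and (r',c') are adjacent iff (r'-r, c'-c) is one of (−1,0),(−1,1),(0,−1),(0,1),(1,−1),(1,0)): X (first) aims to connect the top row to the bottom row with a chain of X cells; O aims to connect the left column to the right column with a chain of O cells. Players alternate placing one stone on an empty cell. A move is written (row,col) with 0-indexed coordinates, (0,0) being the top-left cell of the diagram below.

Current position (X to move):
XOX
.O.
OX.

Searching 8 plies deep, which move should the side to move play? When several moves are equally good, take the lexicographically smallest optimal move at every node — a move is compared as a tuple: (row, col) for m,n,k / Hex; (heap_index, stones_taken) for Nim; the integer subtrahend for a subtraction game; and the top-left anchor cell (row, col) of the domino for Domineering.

p1 X@[XOX/.O./OX.]: (1,0)[XOX/XO./OX.]-1 (1,2)[XOX/.OX/OX.]+1* (2,2)[XOX/.O./OXX]-1
p2 O@[XOX/.OX/OX.] terminal -1; root [XOX/.O./OX.] d8

X's best at [XOX/.O./OX.]: (1,2)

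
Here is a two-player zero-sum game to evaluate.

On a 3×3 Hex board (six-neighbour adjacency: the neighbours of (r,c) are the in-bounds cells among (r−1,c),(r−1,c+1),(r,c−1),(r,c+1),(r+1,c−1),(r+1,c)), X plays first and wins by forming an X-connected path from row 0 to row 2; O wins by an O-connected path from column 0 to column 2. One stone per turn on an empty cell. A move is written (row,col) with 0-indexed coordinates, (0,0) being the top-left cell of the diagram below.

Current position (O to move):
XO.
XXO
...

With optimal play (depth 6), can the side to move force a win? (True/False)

[XO./XXO/...] O move#1: (0,2):-1/XOO/XXO/...*, (2,0):-1/XO./XXO/O.., (2,1):-1/XO./XXO/.O., (2,2):-1/XO./XXO/..O
[XOO/XXO/...] X move#2: (2,0):+1/XOO/XXO/X..*, (2,1):+1/XOO/XXO/.X., (2,2):+1/XOO/XXO/..X
[XOO/XXO/X..] end (terminal -1, O#3); searched XO./XXO/... to 6

O winning at [XO./XXO/...]: False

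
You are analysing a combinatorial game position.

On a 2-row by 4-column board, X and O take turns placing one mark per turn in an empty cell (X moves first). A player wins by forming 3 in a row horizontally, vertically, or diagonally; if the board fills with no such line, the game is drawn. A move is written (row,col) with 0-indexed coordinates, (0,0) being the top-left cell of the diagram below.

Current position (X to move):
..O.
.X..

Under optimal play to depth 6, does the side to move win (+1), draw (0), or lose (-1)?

value(..O./.X.., X) = +1

p1 X@[..O./.X..]: (0,0)[X.O./.X..]+0 (0,1)[.XO./.X..]+0 (0,3)[..OX/.X..]+0 (1,0)[..O./XX..]+0 (1,2)[..O./.XX.]+1* (1,3)[..O./.X.X]+0
p2 O@[..O./.XX.]: (0,0)[O.O./.XX.]-1* (0,1)[.OO./.XX.]-1 (0,3)[..OO/.XX.]-1 (1,0)[..O./OXX.]-1 (1,3)[..O./.XXO]-1
p3 X@[O.O./.XX.]: (0,1)[OXO./.XX.]+1* (0,3)[O.OX/.XX.]-1 (1,0)[O.O./XXX.]+1 (1,3)[O.O./.XXX]+1
p4 O@[OXO./.XX.]: (0,3)[OXOO/.XX.]-1* (1,0)[OXO./OXX.]-1 (1,3)[OXO./.XXO]-1
p5 X@[OXOO/.XX.]: (1,0)[OXOO/XXX.]+1* (1,3)[OXOO/.XXX]+1
p6 O@[OXOO/XXX.] terminal -1; root [..O./.X..] d6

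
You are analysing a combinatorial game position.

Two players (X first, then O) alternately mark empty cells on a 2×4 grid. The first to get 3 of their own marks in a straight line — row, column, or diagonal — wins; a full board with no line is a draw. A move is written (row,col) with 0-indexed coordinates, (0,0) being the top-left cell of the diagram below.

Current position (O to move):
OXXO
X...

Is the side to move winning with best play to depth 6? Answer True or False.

O winning at [OXXO/X...]: False

ply 1, O at OXXO/X... | (1,1)=+0→OXXO/XO..*; (1,2)=+0→OXXO/X.O.; (1,3)=+0→OXXO/X..O
ply 2, X at OXXO/XO.. | (1,2)=+0→OXXO/XOX.*; (1,3)=+0→OXXO/XO.X
ply 3, O at OXXO/XOX. | (1,3)=+0→OXXO/XOXO*
ply 4: OXXO/XOXO is terminal +0 (X); from OXXO/X... depth 6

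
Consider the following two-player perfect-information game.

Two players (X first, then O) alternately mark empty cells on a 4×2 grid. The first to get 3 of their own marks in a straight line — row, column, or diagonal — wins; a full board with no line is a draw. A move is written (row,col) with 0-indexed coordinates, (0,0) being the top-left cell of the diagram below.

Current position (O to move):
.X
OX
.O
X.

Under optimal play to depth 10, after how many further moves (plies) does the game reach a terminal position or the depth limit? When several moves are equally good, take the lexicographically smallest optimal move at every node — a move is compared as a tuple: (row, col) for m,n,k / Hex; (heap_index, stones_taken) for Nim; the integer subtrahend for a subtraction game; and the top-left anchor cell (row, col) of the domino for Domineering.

ply 1, O at .X/OX/.O/X. | (0,0)=+0→OX/OX/.O/X.*; (2,0)=+0→.X/OX/OO/X.; (3,1)=+0→.X/OX/.O/XO
ply 2, X at OX/OX/.O/X. | (2,0)=+0→OX/OX/XO/X.*; (3,1)=-1→OX/OX/.O/XX
ply 3, O at OX/OX/XO/X. | (3,1)=+0→OX/OX/XO/XO*
ply 4: OX/OX/XO/XO is terminal +0 (X); from .X/OX/.O/X. depth 10

PV length from [.X/OX/.O/X.]: 3 plies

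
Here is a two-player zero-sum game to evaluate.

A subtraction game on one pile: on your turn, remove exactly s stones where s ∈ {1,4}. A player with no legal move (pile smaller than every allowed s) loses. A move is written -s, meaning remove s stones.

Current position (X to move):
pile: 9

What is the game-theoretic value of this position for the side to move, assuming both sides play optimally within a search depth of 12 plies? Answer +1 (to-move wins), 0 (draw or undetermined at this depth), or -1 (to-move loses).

value(9, X) = +1

p1 X@[9]: -1[8]-1 -4[5]+1*
p2 O@[5]: -1[4]-1* -4[1]-1
p3 X@[4]: -1[3]-1 -4[0]+1*
p4 O@[0] terminal -1; root [9] d12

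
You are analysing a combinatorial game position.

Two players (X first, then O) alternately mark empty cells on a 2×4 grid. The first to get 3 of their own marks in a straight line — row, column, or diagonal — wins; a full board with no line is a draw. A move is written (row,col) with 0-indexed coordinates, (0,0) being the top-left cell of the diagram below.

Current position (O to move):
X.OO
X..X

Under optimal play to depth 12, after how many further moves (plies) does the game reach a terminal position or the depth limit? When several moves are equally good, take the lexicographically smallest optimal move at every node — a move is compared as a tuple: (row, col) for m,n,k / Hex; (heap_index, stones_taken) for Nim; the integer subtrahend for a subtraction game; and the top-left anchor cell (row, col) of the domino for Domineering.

ply 1, O at X.OO/X..X | (0,1)=+1→XOOO/X..X*; (1,1)=+0→X.OO/XO.X; (1,2)=+0→X.OO/X.OX
ply 2: XOOO/X..X is terminal -1 (X); from X.OO/X..X depth 12

PV length from [X.OO/X..X]: 1 ply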